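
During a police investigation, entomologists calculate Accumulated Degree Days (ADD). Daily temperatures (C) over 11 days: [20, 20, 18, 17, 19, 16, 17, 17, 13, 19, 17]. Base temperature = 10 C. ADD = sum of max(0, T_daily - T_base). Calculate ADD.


Computing ADD day by day:
Day 1: max(0, 20 - 10) = 10
Day 2: max(0, 20 - 10) = 10
Day 3: max(0, 18 - 10) = 8
Day 4: max(0, 17 - 10) = 7
Day 5: max(0, 19 - 10) = 9
Day 6: max(0, 16 - 10) = 6
Day 7: max(0, 17 - 10) = 7
Day 8: max(0, 17 - 10) = 7
Day 9: max(0, 13 - 10) = 3
Day 10: max(0, 19 - 10) = 9
Day 11: max(0, 17 - 10) = 7
Total ADD = 83

83


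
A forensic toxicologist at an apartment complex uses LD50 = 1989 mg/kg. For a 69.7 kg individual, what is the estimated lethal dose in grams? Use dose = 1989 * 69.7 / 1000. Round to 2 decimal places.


Lethal dose calculation:
Lethal dose = LD50 * body_weight / 1000
= 1989 * 69.7 / 1000
= 138633.3 / 1000
= 138.63 g

138.63


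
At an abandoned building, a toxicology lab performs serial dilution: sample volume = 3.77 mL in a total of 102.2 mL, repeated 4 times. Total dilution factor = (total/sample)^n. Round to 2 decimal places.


Dilution factor calculation:
Single dilution = V_total / V_sample = 102.2 / 3.77 ≈ 27.108753
Number of dilutions = 4
Total DF = (102.2 / 3.77)^4 (full precision, rounded at the end) = 540055.24

540055.24


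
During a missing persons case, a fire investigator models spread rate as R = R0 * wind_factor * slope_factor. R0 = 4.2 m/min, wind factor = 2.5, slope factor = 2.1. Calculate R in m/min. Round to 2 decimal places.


Fire spread rate calculation:
R = R0 * wind_factor * slope_factor
= 4.2 * 2.5 * 2.1
= 10.5 * 2.1
= 22.05 m/min

22.05


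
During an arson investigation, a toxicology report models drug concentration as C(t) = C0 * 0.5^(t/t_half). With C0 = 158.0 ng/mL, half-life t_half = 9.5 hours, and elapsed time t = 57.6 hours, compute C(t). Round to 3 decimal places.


Drug concentration decay:
Number of half-lives = t / t_half = 57.6 / 9.5 = 6.063158
Decay factor = 0.5^6.063158 = 0.01495573
C(t) = 158.0 * 0.01495573 = 2.363 ng/mL

2.363


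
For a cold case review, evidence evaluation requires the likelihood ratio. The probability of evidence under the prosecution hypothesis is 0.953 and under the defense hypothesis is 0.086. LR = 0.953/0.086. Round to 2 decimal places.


Likelihood ratio calculation:
LR = P(E|Hp) / P(E|Hd)
LR = 0.953 / 0.086
LR = 11.08

11.08


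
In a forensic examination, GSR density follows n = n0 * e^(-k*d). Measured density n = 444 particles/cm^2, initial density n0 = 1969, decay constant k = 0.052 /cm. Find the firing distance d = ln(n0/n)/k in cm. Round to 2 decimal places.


GSR distance calculation:
n0/n = 1969 / 444 = 4.434685
ln(n0/n) = 1.489457
d = 1.489457 / 0.052 = 28.64 cm

28.64


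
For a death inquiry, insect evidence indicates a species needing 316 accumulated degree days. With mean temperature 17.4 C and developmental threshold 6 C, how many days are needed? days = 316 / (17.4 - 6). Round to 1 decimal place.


Insect development time:
Effective temperature = avg_temp - T_base = 17.4 - 6 = 11.4 C
Days = ADD / effective_temp = 316 / 11.4 = 27.7 days

27.7


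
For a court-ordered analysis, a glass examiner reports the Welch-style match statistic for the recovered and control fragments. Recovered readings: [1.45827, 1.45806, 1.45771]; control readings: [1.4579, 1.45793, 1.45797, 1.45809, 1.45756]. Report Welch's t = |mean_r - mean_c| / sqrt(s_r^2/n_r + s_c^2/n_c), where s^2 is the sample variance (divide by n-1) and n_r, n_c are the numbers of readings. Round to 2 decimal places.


Welch's t-criterion for glass RI comparison:
Recovered mean = sum / n_r = 4.37404 / 3 = 1.4580133
Control mean = sum / n_c = 7.28945 / 5 = 1.45789
Recovered sample variance s_r^2 = 8.00333e-08
Control sample variance s_c^2 = 3.925e-08
Welch SE (unpooled) = sqrt(s_r^2/n_r + s_c^2/n_c) = sqrt(2.66778e-08 + 7.85e-09) = sqrt(3.45278e-08) = 0.000185817
|mean_r - mean_c| = 0.000123333
t = 0.000123333 / 0.000185817 = 0.66

0.66


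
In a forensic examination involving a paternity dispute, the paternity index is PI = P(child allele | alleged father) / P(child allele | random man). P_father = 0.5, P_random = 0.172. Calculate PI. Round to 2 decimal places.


Paternity Index calculation:
PI = P(allele|father) / P(allele|random)
PI = 0.5 / 0.172
PI = 2.91

2.91


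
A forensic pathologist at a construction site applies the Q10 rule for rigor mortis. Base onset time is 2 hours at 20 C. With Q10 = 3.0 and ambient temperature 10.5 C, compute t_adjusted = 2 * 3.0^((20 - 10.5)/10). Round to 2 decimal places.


Rigor mortis time adjustment:
Exponent = (T_ref - T_actual) / 10 = (20 - 10.5) / 10 = 0.95
Q10 factor = 3.0^0.95 = 2.83965
t_adjusted = 2 * 2.83965 = 5.68 hours

5.68


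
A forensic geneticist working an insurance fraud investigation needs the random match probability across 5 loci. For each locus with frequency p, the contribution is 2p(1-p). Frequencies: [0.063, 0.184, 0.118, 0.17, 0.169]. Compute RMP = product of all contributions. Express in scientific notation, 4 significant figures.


Computing RMP for 5 loci:
Locus 1: 2 * 0.063 * 0.937 = 0.118062
Locus 2: 2 * 0.184 * 0.816 = 0.300288
Locus 3: 2 * 0.118 * 0.882 = 0.208152
Locus 4: 2 * 0.17 * 0.83 = 0.2822
Locus 5: 2 * 0.169 * 0.831 = 0.280878
RMP = 5.849e-04

5.849e-04


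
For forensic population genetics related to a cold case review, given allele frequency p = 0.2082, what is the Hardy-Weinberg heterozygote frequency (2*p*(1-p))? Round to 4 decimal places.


Hardy-Weinberg heterozygote frequency:
q = 1 - p = 1 - 0.2082 = 0.7918
2pq = 2 * 0.2082 * 0.7918 = 0.3297

0.3297


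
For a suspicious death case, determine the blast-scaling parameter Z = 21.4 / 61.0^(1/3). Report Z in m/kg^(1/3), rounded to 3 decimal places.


Scaled distance calculation:
W^(1/3) = 61.0^(1/3) = 3.936497
Z = R / W^(1/3) = 21.4 / 3.936497
Z = 5.436 m/kg^(1/3)

5.436


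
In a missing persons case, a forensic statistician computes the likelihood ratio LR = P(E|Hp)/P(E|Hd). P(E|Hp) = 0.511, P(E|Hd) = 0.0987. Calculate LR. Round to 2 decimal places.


Likelihood ratio calculation:
LR = P(E|Hp) / P(E|Hd)
LR = 0.511 / 0.0987
LR = 5.18

5.18


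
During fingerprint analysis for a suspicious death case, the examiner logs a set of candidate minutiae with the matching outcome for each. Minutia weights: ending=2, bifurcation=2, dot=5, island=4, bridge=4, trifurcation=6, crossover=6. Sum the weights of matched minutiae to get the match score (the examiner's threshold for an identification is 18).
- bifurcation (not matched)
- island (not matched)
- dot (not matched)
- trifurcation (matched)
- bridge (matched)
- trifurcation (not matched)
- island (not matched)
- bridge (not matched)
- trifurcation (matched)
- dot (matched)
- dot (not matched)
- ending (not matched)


Weighted minutiae match score:
  bifurcation: not matched, +0
  island: not matched, +0
  dot: not matched, +0
  trifurcation: matched, +6 (running total 6)
  bridge: matched, +4 (running total 10)
  trifurcation: not matched, +0
  island: not matched, +0
  bridge: not matched, +0
  trifurcation: matched, +6 (running total 16)
  dot: matched, +5 (running total 21)
  dot: not matched, +0
  ending: not matched, +0
Total score = 21
Threshold = 18; verdict = identification

21


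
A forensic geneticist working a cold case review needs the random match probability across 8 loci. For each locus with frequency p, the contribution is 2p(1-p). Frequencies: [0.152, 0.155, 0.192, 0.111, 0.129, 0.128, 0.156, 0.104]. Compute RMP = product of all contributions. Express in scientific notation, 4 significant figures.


Computing RMP for 8 loci:
Locus 1: 2 * 0.152 * 0.848 = 0.257792
Locus 2: 2 * 0.155 * 0.845 = 0.26195
Locus 3: 2 * 0.192 * 0.808 = 0.310272
Locus 4: 2 * 0.111 * 0.889 = 0.197358
Locus 5: 2 * 0.129 * 0.871 = 0.224718
Locus 6: 2 * 0.128 * 0.872 = 0.223232
Locus 7: 2 * 0.156 * 0.844 = 0.263328
Locus 8: 2 * 0.104 * 0.896 = 0.186368
RMP = 1.018e-05

1.018e-05


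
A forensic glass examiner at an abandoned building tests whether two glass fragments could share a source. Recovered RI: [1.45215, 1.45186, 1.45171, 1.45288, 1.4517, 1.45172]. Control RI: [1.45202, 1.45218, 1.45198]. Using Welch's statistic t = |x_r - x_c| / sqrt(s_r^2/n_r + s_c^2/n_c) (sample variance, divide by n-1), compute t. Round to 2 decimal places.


Welch's t-criterion for glass RI comparison:
Recovered mean = sum / n_r = 8.71202 / 6 = 1.4520033
Control mean = sum / n_c = 4.35618 / 3 = 1.45206
Recovered sample variance s_r^2 = 2.13787e-07
Control sample variance s_c^2 = 1.12e-08
Welch SE (unpooled) = sqrt(s_r^2/n_r + s_c^2/n_c) = sqrt(3.56311e-08 + 3.73333e-09) = sqrt(3.93644e-08) = 0.000198405
|mean_r - mean_c| = 5.66667e-05
t = 5.66667e-05 / 0.000198405 = 0.29

0.29


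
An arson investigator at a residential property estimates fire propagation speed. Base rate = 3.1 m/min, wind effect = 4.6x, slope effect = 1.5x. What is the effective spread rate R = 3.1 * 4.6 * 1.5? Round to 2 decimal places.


Fire spread rate calculation:
R = R0 * wind_factor * slope_factor
= 3.1 * 4.6 * 1.5
= 14.26 * 1.5
= 21.39 m/min

21.39


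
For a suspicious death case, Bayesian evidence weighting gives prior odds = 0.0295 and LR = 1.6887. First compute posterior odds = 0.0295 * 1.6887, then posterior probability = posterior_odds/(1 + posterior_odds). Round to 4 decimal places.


Bayesian evidence evaluation:
Posterior odds = prior_odds * LR = 0.0295 * 1.6887 = 0.04981665
Posterior probability = posterior_odds / (1 + posterior_odds)
= 0.04981665 / (1 + 0.04981665)
= 0.04981665 / 1.04981665
= 0.0475

0.0475


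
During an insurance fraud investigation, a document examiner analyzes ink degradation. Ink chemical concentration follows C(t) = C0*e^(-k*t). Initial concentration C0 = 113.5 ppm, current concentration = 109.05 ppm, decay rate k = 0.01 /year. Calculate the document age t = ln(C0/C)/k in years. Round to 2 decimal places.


Document age estimation:
C0/C = 113.5 / 109.05 = 1.040807
ln(C0/C) = 0.039996
t = 0.039996 / 0.01 = 4.00 years

4.00


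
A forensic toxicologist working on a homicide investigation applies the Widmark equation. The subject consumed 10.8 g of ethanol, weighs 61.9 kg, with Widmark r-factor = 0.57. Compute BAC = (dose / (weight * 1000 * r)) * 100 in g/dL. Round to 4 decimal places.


Applying the Widmark formula:
BAC = (dose_g / (body_wt * 1000 * r)) * 100
Denominator = 61.9 * 1000 * 0.57 = 35283
BAC = (10.8 / 35283) * 100
BAC = 0.0306 g/dL

0.0306


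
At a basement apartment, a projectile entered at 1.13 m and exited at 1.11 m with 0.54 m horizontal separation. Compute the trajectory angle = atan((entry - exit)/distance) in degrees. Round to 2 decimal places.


Bullet trajectory angle:
Height difference = 1.13 - 1.11 = 0.02 m
angle = atan(0.02 / 0.54)
angle = atan(0.037037)
angle = 2.12 degrees

2.12


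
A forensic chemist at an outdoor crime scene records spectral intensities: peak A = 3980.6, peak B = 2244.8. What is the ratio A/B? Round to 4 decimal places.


Spectral peak ratio:
Peak A = 3980.6 counts
Peak B = 2244.8 counts
Ratio = 3980.6 / 2244.8 = 1.7733

1.7733


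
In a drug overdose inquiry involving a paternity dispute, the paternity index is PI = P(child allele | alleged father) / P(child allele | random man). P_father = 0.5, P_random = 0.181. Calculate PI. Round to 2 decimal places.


Paternity Index calculation:
PI = P(allele|father) / P(allele|random)
PI = 0.5 / 0.181
PI = 2.76

2.76


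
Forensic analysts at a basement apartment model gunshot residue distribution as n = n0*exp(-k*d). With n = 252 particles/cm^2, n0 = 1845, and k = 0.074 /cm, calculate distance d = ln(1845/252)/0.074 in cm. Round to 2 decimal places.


GSR distance calculation:
n0/n = 1845 / 252 = 7.321429
ln(n0/n) = 1.990806
d = 1.990806 / 0.074 = 26.90 cm

26.90


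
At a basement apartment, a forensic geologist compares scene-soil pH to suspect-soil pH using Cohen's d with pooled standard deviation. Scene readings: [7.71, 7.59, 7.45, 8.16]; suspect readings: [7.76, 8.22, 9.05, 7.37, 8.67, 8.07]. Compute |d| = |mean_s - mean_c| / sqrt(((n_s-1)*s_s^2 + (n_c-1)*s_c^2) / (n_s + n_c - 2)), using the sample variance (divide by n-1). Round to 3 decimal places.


Pooled-variance Cohen's d for soil pH comparison:
Scene mean = 30.91 / 4 = 7.7275
Suspect mean = 49.14 / 6 = 8.19
Scene sample variance s_s^2 = 0.094425
Suspect sample variance s_c^2 = 0.36852
Pooled variance = ((n_s-1)*s_s^2 + (n_c-1)*s_c^2) / (n_s + n_c - 2) = 0.265734
Pooled SD = sqrt(0.265734) = 0.515494
Mean difference = -0.4625
|d| = |-0.4625| / 0.515494 = 0.897

0.897


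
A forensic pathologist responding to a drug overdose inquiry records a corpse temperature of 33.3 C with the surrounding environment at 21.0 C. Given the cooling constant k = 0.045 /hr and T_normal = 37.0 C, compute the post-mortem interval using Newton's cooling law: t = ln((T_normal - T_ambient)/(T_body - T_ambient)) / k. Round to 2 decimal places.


Using Newton's law of cooling:
t = ln((T_normal - T_ambient) / (T_body - T_ambient)) / k
T_normal - T_ambient = 16.0
T_body - T_ambient = 12.3
Ratio = 1.300813
ln(ratio) = 0.262989
t = 0.262989 / 0.045 = 5.84 hours

5.84


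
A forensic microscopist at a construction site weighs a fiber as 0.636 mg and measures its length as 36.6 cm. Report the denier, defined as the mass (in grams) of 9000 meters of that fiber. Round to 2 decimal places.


Denier calculation:
Mass in grams = 0.636 mg / 1000 = 0.000636 g
Length in meters = 36.6 cm / 100 = 0.366 m
Linear density = mass / length = 0.000636 / 0.366 = 0.0017377 g/m
Denier = (g/m) * 9000 = 0.0017377 * 9000 = 15.64

15.64


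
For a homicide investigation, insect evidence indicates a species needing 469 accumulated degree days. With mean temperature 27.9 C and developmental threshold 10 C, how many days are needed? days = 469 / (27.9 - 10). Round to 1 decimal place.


Insect development time:
Effective temperature = avg_temp - T_base = 27.9 - 10 = 17.9 C
Days = ADD / effective_temp = 469 / 17.9 = 26.2 days

26.2


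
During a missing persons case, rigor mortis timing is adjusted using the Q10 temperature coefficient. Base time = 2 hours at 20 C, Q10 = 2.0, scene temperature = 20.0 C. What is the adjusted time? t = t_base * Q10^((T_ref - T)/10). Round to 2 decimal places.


Rigor mortis time adjustment:
Exponent = (T_ref - T_actual) / 10 = (20 - 20.0) / 10 = 0
Q10 factor = 2.0^0 = 1
t_adjusted = 2 * 1 = 2.00 hours

2.00


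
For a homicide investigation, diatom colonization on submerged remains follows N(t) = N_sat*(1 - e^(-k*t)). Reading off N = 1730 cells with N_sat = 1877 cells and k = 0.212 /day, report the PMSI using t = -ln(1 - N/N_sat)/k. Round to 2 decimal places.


PMSI from diatom colonization curve:
N / N_sat = 1730 / 1877 = 0.921684
1 - N/N_sat = 0.078316
ln(1 - N/N_sat) = -2.547003
t = -ln(1 - N/N_sat) / k = -(-2.547003) / 0.212 = 12.01 days

12.01


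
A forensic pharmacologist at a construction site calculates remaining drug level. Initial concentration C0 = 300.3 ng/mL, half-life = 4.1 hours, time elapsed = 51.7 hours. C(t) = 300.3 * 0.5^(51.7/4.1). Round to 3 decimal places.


Drug concentration decay:
Number of half-lives = t / t_half = 51.7 / 4.1 = 12.609756
Decay factor = 0.5^12.609756 = 0.00015999
C(t) = 300.3 * 0.00015999 = 0.048 ng/mL

0.048


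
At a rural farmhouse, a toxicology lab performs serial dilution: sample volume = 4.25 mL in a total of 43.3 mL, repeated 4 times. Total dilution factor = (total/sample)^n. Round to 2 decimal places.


Dilution factor calculation:
Single dilution = V_total / V_sample = 43.3 / 4.25 ≈ 10.188235
Number of dilutions = 4
Total DF = (43.3 / 4.25)^4 (full precision, rounded at the end) = 10774.47

10774.47


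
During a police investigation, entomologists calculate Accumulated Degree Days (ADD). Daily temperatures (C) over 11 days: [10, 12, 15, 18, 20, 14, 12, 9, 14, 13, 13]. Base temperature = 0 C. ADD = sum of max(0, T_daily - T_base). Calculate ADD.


Computing ADD day by day:
Day 1: max(0, 10 - 0) = 10
Day 2: max(0, 12 - 0) = 12
Day 3: max(0, 15 - 0) = 15
Day 4: max(0, 18 - 0) = 18
Day 5: max(0, 20 - 0) = 20
Day 6: max(0, 14 - 0) = 14
Day 7: max(0, 12 - 0) = 12
Day 8: max(0, 9 - 0) = 9
Day 9: max(0, 14 - 0) = 14
Day 10: max(0, 13 - 0) = 13
Day 11: max(0, 13 - 0) = 13
Total ADD = 150

150


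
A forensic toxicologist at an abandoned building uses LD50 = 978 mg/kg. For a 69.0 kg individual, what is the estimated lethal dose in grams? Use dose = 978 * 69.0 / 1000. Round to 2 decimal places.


Lethal dose calculation:
Lethal dose = LD50 * body_weight / 1000
= 978 * 69.0 / 1000
= 67482 / 1000
= 67.48 g

67.48


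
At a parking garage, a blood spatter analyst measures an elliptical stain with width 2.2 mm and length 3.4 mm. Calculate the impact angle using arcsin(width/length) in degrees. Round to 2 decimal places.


Blood spatter impact angle calculation:
width / length = 2.2 / 3.4 = 0.647059
angle = arcsin(0.647059)
angle = 40.32 degrees

40.32


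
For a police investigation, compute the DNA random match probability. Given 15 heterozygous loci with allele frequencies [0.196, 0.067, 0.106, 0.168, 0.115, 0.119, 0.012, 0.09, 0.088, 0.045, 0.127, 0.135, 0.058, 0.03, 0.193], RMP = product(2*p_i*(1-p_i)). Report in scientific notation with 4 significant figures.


Computing RMP for 15 loci:
Locus 1: 2 * 0.196 * 0.804 = 0.315168
Locus 2: 2 * 0.067 * 0.933 = 0.125022
Locus 3: 2 * 0.106 * 0.894 = 0.189528
Locus 4: 2 * 0.168 * 0.832 = 0.279552
Locus 5: 2 * 0.115 * 0.885 = 0.20355
Locus 6: 2 * 0.119 * 0.881 = 0.209678
Locus 7: 2 * 0.012 * 0.988 = 0.023712
Locus 8: 2 * 0.09 * 0.91 = 0.1638
Locus 9: 2 * 0.088 * 0.912 = 0.160512
Locus 10: 2 * 0.045 * 0.955 = 0.08595
Locus 11: 2 * 0.127 * 0.873 = 0.221742
Locus 12: 2 * 0.135 * 0.865 = 0.23355
Locus 13: 2 * 0.058 * 0.942 = 0.109272
Locus 14: 2 * 0.03 * 0.97 = 0.0582
Locus 15: 2 * 0.193 * 0.807 = 0.311502
RMP = 4.898e-13

4.898e-13


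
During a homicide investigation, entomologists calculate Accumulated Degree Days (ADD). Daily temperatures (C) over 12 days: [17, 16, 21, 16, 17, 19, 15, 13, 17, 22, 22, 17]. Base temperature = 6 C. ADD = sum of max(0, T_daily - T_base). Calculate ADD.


Computing ADD day by day:
Day 1: max(0, 17 - 6) = 11
Day 2: max(0, 16 - 6) = 10
Day 3: max(0, 21 - 6) = 15
Day 4: max(0, 16 - 6) = 10
Day 5: max(0, 17 - 6) = 11
Day 6: max(0, 19 - 6) = 13
Day 7: max(0, 15 - 6) = 9
Day 8: max(0, 13 - 6) = 7
Day 9: max(0, 17 - 6) = 11
Day 10: max(0, 22 - 6) = 16
Day 11: max(0, 22 - 6) = 16
Day 12: max(0, 17 - 6) = 11
Total ADD = 140

140


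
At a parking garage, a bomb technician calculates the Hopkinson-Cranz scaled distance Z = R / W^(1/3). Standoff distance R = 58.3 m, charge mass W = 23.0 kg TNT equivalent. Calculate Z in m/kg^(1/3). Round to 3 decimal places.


Scaled distance calculation:
W^(1/3) = 23.0^(1/3) = 2.843867
Z = R / W^(1/3) = 58.3 / 2.843867
Z = 20.500 m/kg^(1/3)

20.500


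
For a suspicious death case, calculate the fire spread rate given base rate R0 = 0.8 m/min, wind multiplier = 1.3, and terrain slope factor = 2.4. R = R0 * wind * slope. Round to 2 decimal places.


Fire spread rate calculation:
R = R0 * wind_factor * slope_factor
= 0.8 * 1.3 * 2.4
= 1.04 * 2.4
= 2.50 m/min

2.50


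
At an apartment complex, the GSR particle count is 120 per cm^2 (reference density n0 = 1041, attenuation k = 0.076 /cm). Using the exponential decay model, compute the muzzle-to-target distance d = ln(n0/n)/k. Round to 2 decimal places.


GSR distance calculation:
n0/n = 1041 / 120 = 8.675
ln(n0/n) = 2.160445
d = 2.160445 / 0.076 = 28.43 cm

28.43


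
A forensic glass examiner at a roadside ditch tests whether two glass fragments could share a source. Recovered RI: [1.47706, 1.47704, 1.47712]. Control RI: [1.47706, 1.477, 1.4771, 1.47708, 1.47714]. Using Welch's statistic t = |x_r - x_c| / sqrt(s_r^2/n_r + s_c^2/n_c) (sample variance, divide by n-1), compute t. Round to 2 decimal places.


Welch's t-criterion for glass RI comparison:
Recovered mean = sum / n_r = 4.43122 / 3 = 1.4770733
Control mean = sum / n_c = 7.38538 / 5 = 1.477076
Recovered sample variance s_r^2 = 1.73333e-09
Control sample variance s_c^2 = 2.68e-09
Welch SE (unpooled) = sqrt(s_r^2/n_r + s_c^2/n_c) = sqrt(5.77778e-10 + 5.36e-10) = sqrt(1.11378e-09) = 3.33733e-05
|mean_r - mean_c| = 2.66667e-06
t = 2.66667e-06 / 3.33733e-05 = 0.08

0.08


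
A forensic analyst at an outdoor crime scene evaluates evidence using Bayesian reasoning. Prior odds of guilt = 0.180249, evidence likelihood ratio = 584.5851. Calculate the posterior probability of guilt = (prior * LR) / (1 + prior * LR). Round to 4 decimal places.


Bayesian evidence evaluation:
Posterior odds = prior_odds * LR = 0.180249 * 584.5851 = 105.3709
Posterior probability = posterior_odds / (1 + posterior_odds)
= 105.3709 / (1 + 105.3709)
= 105.3709 / 106.3709
= 0.9906

0.9906


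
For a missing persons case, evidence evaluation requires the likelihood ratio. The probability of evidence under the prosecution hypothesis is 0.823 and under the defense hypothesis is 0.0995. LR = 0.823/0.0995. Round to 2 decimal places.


Likelihood ratio calculation:
LR = P(E|Hp) / P(E|Hd)
LR = 0.823 / 0.0995
LR = 8.27

8.27


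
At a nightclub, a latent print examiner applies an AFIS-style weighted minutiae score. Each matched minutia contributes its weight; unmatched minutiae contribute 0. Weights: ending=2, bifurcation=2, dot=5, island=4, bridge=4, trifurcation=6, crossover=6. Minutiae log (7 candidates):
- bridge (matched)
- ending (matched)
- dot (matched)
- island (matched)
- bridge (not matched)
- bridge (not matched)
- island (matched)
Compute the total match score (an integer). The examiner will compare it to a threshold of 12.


Weighted minutiae match score:
  bridge: matched, +4 (running total 4)
  ending: matched, +2 (running total 6)
  dot: matched, +5 (running total 11)
  island: matched, +4 (running total 15)
  bridge: not matched, +0
  bridge: not matched, +0
  island: matched, +4 (running total 19)
Total score = 19
Threshold = 12; verdict = identification

19


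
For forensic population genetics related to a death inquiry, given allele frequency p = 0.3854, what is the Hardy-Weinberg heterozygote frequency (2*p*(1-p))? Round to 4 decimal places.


Hardy-Weinberg heterozygote frequency:
q = 1 - p = 1 - 0.3854 = 0.6146
2pq = 2 * 0.3854 * 0.6146 = 0.4737

0.4737


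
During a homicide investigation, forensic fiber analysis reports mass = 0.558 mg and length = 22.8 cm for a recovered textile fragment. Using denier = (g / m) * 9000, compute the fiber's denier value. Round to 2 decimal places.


Denier calculation:
Mass in grams = 0.558 mg / 1000 = 0.000558 g
Length in meters = 22.8 cm / 100 = 0.228 m
Linear density = mass / length = 0.000558 / 0.228 = 0.00244737 g/m
Denier = (g/m) * 9000 = 0.00244737 * 9000 = 22.03

22.03


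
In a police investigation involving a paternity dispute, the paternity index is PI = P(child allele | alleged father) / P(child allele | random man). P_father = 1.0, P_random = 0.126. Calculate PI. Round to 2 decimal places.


Paternity Index calculation:
PI = P(allele|father) / P(allele|random)
PI = 1.0 / 0.126
PI = 7.94

7.94


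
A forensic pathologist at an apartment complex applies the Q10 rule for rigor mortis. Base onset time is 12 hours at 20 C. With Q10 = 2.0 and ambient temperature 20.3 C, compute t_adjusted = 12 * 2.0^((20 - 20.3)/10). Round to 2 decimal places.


Rigor mortis time adjustment:
Exponent = (T_ref - T_actual) / 10 = (20 - 20.3) / 10 = -0.03
Q10 factor = 2.0^-0.03 = 0.97942
t_adjusted = 12 * 0.97942 = 11.75 hours

11.75


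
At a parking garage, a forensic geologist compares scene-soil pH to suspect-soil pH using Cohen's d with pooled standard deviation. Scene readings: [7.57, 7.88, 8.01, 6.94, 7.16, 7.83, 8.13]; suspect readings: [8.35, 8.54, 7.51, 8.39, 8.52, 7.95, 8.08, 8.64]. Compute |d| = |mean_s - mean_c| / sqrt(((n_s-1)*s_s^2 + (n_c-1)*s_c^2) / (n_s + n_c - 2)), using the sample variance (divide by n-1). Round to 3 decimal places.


Pooled-variance Cohen's d for soil pH comparison:
Scene mean = 53.52 / 7 = 7.645714
Suspect mean = 65.98 / 8 = 8.2475
Scene sample variance s_s^2 = 0.199295
Suspect sample variance s_c^2 = 0.143593
Pooled variance = ((n_s-1)*s_s^2 + (n_c-1)*s_c^2) / (n_s + n_c - 2) = 0.169302
Pooled SD = sqrt(0.169302) = 0.411463
Mean difference = -0.601786
|d| = |-0.601786| / 0.411463 = 1.463

1.463


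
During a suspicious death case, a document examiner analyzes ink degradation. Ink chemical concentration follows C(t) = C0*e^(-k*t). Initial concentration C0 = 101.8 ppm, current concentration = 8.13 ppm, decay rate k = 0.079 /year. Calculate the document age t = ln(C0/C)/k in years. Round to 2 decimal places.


Document age estimation:
C0/C = 101.8 / 8.13 = 12.521525
ln(C0/C) = 2.527449
t = 2.527449 / 0.079 = 31.99 years

31.99


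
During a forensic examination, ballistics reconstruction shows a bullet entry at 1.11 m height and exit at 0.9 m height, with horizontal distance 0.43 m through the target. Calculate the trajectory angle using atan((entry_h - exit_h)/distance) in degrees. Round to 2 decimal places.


Bullet trajectory angle:
Height difference = 1.11 - 0.9 = 0.21 m
angle = atan(0.21 / 0.43)
angle = atan(0.488372)
angle = 26.03 degrees

26.03


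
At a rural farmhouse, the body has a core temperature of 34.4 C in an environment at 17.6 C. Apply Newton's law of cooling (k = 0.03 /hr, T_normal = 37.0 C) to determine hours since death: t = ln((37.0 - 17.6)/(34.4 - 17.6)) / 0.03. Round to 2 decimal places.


Using Newton's law of cooling:
t = ln((T_normal - T_ambient) / (T_body - T_ambient)) / k
T_normal - T_ambient = 19.4
T_body - T_ambient = 16.8
Ratio = 1.154762
ln(ratio) = 0.143894
t = 0.143894 / 0.03 = 4.80 hours

4.80


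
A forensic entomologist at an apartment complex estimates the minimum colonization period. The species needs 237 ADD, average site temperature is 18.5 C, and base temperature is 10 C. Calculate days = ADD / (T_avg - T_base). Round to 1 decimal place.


Insect development time:
Effective temperature = avg_temp - T_base = 18.5 - 10 = 8.5 C
Days = ADD / effective_temp = 237 / 8.5 = 27.9 days

27.9


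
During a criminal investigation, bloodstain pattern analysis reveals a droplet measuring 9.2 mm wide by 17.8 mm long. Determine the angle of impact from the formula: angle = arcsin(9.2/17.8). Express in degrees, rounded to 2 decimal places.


Blood spatter impact angle calculation:
width / length = 9.2 / 17.8 = 0.516854
angle = arcsin(0.516854)
angle = 31.12 degrees

31.12


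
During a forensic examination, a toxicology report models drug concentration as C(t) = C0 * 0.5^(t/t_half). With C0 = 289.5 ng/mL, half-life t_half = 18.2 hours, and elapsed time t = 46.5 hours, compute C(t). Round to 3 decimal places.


Drug concentration decay:
Number of half-lives = t / t_half = 46.5 / 18.2 = 2.554945
Decay factor = 0.5^2.554945 = 0.17017075
C(t) = 289.5 * 0.17017075 = 49.264 ng/mL

49.264


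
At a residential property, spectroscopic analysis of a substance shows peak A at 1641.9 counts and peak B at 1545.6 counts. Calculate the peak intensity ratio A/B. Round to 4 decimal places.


Spectral peak ratio:
Peak A = 1641.9 counts
Peak B = 1545.6 counts
Ratio = 1641.9 / 1545.6 = 1.0623

1.0623


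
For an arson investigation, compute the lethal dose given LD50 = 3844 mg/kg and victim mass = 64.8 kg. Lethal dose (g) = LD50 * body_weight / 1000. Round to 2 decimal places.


Lethal dose calculation:
Lethal dose = LD50 * body_weight / 1000
= 3844 * 64.8 / 1000
= 249091.2 / 1000
= 249.09 g

249.09


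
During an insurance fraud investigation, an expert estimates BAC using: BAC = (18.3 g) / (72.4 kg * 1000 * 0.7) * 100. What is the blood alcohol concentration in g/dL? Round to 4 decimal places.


Applying the Widmark formula:
BAC = (dose_g / (body_wt * 1000 * r)) * 100
Denominator = 72.4 * 1000 * 0.7 = 50680
BAC = (18.3 / 50680) * 100
BAC = 0.0361 g/dL

0.0361


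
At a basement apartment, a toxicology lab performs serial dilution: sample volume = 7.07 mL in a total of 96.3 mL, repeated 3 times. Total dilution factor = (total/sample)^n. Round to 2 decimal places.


Dilution factor calculation:
Single dilution = V_total / V_sample = 96.3 / 7.07 ≈ 13.620934
Number of dilutions = 3
Total DF = (96.3 / 7.07)^3 (full precision, rounded at the end) = 2527.09

2527.09


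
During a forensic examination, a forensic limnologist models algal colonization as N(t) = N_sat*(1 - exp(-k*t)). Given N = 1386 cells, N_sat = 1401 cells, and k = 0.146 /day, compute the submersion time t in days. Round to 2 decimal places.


PMSI from diatom colonization curve:
N / N_sat = 1386 / 1401 = 0.989293
1 - N/N_sat = 0.010707
ln(1 - N/N_sat) = -4.536858
t = -ln(1 - N/N_sat) / k = -(-4.536858) / 0.146 = 31.07 days

31.07


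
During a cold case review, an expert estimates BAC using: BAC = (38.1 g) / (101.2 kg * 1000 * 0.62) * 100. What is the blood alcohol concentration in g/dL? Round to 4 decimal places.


Applying the Widmark formula:
BAC = (dose_g / (body_wt * 1000 * r)) * 100
Denominator = 101.2 * 1000 * 0.62 = 62744
BAC = (38.1 / 62744) * 100
BAC = 0.0607 g/dL

0.0607


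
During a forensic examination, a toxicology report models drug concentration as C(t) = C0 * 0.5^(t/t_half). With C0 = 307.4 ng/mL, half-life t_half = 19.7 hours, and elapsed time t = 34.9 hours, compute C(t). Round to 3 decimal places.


Drug concentration decay:
Number of half-lives = t / t_half = 34.9 / 19.7 = 1.771574
Decay factor = 0.5^1.771574 = 0.29288902
C(t) = 307.4 * 0.29288902 = 90.034 ng/mL

90.034


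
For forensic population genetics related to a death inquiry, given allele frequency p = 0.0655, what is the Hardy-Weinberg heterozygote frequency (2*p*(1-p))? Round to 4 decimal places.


Hardy-Weinberg heterozygote frequency:
q = 1 - p = 1 - 0.0655 = 0.9345
2pq = 2 * 0.0655 * 0.9345 = 0.1224

0.1224


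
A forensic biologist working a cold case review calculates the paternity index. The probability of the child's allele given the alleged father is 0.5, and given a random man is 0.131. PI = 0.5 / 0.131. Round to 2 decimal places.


Paternity Index calculation:
PI = P(allele|father) / P(allele|random)
PI = 0.5 / 0.131
PI = 3.82

3.82


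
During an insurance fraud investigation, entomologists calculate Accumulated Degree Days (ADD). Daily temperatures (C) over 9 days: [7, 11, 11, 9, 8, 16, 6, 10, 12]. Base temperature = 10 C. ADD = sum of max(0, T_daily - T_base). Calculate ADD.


Computing ADD day by day:
Day 1: max(0, 7 - 10) = 0
Day 2: max(0, 11 - 10) = 1
Day 3: max(0, 11 - 10) = 1
Day 4: max(0, 9 - 10) = 0
Day 5: max(0, 8 - 10) = 0
Day 6: max(0, 16 - 10) = 6
Day 7: max(0, 6 - 10) = 0
Day 8: max(0, 10 - 10) = 0
Day 9: max(0, 12 - 10) = 2
Total ADD = 10

10


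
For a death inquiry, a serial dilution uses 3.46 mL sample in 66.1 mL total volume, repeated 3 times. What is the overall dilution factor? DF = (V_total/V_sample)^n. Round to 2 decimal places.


Dilution factor calculation:
Single dilution = V_total / V_sample = 66.1 / 3.46 ≈ 19.104046
Number of dilutions = 3
Total DF = (66.1 / 3.46)^3 (full precision, rounded at the end) = 6972.30

6972.30


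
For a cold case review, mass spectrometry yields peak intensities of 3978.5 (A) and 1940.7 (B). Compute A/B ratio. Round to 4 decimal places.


Spectral peak ratio:
Peak A = 3978.5 counts
Peak B = 1940.7 counts
Ratio = 3978.5 / 1940.7 = 2.0500

2.0500


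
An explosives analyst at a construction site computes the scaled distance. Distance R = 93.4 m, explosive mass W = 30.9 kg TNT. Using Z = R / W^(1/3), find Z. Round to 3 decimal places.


Scaled distance calculation:
W^(1/3) = 30.9^(1/3) = 3.137999
Z = R / W^(1/3) = 93.4 / 3.137999
Z = 29.764 m/kg^(1/3)

29.764


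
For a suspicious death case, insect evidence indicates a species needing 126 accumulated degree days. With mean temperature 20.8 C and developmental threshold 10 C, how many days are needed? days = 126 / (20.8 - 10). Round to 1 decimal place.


Insect development time:
Effective temperature = avg_temp - T_base = 20.8 - 10 = 10.8 C
Days = ADD / effective_temp = 126 / 10.8 = 11.7 days

11.7


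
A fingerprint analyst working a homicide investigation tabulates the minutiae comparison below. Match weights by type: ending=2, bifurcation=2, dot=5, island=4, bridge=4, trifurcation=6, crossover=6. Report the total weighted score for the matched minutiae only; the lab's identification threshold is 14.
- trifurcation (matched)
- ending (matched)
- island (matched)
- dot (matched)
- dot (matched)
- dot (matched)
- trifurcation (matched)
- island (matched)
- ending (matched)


Weighted minutiae match score:
  trifurcation: matched, +6 (running total 6)
  ending: matched, +2 (running total 8)
  island: matched, +4 (running total 12)
  dot: matched, +5 (running total 17)
  dot: matched, +5 (running total 22)
  dot: matched, +5 (running total 27)
  trifurcation: matched, +6 (running total 33)
  island: matched, +4 (running total 37)
  ending: matched, +2 (running total 39)
Total score = 39
Threshold = 14; verdict = identification

39


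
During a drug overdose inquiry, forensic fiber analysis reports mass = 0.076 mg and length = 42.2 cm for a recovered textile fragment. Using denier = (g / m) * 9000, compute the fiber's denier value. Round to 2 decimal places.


Denier calculation:
Mass in grams = 0.076 mg / 1000 = 0.000076 g
Length in meters = 42.2 cm / 100 = 0.422 m
Linear density = mass / length = 0.000076 / 0.422 = 0.00018009 g/m
Denier = (g/m) * 9000 = 0.00018009 * 9000 = 1.62

1.62


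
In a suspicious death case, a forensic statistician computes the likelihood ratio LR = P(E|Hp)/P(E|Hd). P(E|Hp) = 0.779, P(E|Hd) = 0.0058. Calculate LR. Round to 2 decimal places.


Likelihood ratio calculation:
LR = P(E|Hp) / P(E|Hd)
LR = 0.779 / 0.0058
LR = 134.31

134.31


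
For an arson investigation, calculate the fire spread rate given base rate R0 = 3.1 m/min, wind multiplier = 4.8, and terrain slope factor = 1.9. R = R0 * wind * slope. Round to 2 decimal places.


Fire spread rate calculation:
R = R0 * wind_factor * slope_factor
= 3.1 * 4.8 * 1.9
= 14.88 * 1.9
= 28.27 m/min

28.27


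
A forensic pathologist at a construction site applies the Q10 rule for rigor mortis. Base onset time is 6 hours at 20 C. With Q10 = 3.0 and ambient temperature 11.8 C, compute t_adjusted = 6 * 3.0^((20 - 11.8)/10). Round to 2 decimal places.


Rigor mortis time adjustment:
Exponent = (T_ref - T_actual) / 10 = (20 - 11.8) / 10 = 0.82
Q10 factor = 3.0^0.82 = 2.46172
t_adjusted = 6 * 2.46172 = 14.77 hours

14.77


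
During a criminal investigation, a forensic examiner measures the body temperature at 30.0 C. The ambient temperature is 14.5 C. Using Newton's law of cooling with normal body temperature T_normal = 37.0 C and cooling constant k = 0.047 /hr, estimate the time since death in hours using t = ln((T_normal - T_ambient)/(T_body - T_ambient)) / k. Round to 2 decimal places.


Using Newton's law of cooling:
t = ln((T_normal - T_ambient) / (T_body - T_ambient)) / k
T_normal - T_ambient = 22.5
T_body - T_ambient = 15.5
Ratio = 1.451613
ln(ratio) = 0.372675
t = 0.372675 / 0.047 = 7.93 hours

7.93


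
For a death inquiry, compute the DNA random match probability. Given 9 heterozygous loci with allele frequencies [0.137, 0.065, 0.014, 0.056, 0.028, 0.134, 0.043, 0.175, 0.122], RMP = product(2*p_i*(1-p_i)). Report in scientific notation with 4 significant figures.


Computing RMP for 9 loci:
Locus 1: 2 * 0.137 * 0.863 = 0.236462
Locus 2: 2 * 0.065 * 0.935 = 0.12155
Locus 3: 2 * 0.014 * 0.986 = 0.027608
Locus 4: 2 * 0.056 * 0.944 = 0.105728
Locus 5: 2 * 0.028 * 0.972 = 0.054432
Locus 6: 2 * 0.134 * 0.866 = 0.232088
Locus 7: 2 * 0.043 * 0.957 = 0.082302
Locus 8: 2 * 0.175 * 0.825 = 0.28875
Locus 9: 2 * 0.122 * 0.878 = 0.214232
RMP = 5.396e-09

5.396e-09


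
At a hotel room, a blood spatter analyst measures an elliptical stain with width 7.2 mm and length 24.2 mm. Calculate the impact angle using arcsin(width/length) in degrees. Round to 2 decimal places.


Blood spatter impact angle calculation:
width / length = 7.2 / 24.2 = 0.297521
angle = arcsin(0.297521)
angle = 17.31 degrees

17.31


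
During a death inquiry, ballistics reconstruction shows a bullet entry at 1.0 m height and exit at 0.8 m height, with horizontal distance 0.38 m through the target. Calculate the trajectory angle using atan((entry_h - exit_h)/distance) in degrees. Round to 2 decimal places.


Bullet trajectory angle:
Height difference = 1.0 - 0.8 = 0.2 m
angle = atan(0.2 / 0.38)
angle = atan(0.526316)
angle = 27.76 degrees

27.76


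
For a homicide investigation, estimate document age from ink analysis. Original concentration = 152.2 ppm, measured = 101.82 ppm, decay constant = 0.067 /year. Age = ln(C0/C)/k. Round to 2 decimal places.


Document age estimation:
C0/C = 152.2 / 101.82 = 1.494795
ln(C0/C) = 0.401989
t = 0.401989 / 0.067 = 6.00 years

6.00


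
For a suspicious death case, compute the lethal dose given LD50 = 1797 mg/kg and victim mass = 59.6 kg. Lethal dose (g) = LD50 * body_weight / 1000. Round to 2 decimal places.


Lethal dose calculation:
Lethal dose = LD50 * body_weight / 1000
= 1797 * 59.6 / 1000
= 107101.2 / 1000
= 107.10 g

107.10


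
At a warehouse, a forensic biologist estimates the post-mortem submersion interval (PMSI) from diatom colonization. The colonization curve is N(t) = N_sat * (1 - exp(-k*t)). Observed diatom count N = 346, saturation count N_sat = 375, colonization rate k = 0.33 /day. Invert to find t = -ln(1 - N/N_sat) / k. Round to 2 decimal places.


PMSI from diatom colonization curve:
N / N_sat = 346 / 375 = 0.922667
1 - N/N_sat = 0.077333
ln(1 - N/N_sat) = -2.559635
t = -ln(1 - N/N_sat) / k = -(-2.559635) / 0.33 = 7.76 days

7.76


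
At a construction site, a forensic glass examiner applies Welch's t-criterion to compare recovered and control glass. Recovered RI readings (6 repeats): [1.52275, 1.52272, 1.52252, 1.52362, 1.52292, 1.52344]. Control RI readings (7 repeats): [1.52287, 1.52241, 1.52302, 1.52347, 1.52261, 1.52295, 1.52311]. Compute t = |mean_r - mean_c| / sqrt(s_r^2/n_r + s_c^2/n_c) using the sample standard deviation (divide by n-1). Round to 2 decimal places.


Welch's t-criterion for glass RI comparison:
Recovered mean = sum / n_r = 9.13797 / 6 = 1.522995
Control mean = sum / n_c = 10.66044 / 7 = 1.52292
Recovered sample variance s_r^2 = 1.9111e-07
Control sample variance s_c^2 = 1.18033e-07
Welch SE (unpooled) = sqrt(s_r^2/n_r + s_c^2/n_c) = sqrt(3.18517e-08 + 1.68619e-08) = sqrt(4.87136e-08) = 0.000220712
|mean_r - mean_c| = 7.5e-05
t = 7.5e-05 / 0.000220712 = 0.34

0.34


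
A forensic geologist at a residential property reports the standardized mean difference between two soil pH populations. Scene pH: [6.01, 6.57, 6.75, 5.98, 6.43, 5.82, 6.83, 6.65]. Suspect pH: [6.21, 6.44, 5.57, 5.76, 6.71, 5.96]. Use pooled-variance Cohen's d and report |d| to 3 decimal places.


Pooled-variance Cohen's d for soil pH comparison:
Scene mean = 51.04 / 8 = 6.38
Suspect mean = 36.65 / 6 = 6.108333
Scene sample variance s_s^2 = 0.151629
Suspect sample variance s_c^2 = 0.183097
Pooled variance = ((n_s-1)*s_s^2 + (n_c-1)*s_c^2) / (n_s + n_c - 2) = 0.16474
Pooled SD = sqrt(0.16474) = 0.405882
Mean difference = 0.271667
|d| = |0.271667| / 0.405882 = 0.669

0.669


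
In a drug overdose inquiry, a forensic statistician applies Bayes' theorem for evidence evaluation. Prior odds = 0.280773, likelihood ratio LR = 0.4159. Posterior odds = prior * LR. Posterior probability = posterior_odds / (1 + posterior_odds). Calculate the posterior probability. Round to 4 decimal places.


Bayesian evidence evaluation:
Posterior odds = prior_odds * LR = 0.280773 * 0.4159 = 0.1167735
Posterior probability = posterior_odds / (1 + posterior_odds)
= 0.1167735 / (1 + 0.1167735)
= 0.1167735 / 1.1167735
= 0.1046

0.1046
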